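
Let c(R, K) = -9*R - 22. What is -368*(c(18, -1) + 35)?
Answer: 54832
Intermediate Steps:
c(R, K) = -22 - 9*R
-368*(c(18, -1) + 35) = -368*((-22 - 9*18) + 35) = -368*((-22 - 162) + 35) = -368*(-184 + 35) = -368*(-149) = 54832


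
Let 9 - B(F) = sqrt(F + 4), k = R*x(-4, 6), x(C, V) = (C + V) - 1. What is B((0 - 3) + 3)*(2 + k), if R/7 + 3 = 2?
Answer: -35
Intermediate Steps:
x(C, V) = -1 + C + V
R = -7 (R = -21 + 7*2 = -21 + 14 = -7)
k = -7 (k = -7*(-1 - 4 + 6) = -7*1 = -7)
B(F) = 9 - sqrt(4 + F) (B(F) = 9 - sqrt(F + 4) = 9 - sqrt(4 + F))
B((0 - 3) + 3)*(2 + k) = (9 - sqrt(4 + ((0 - 3) + 3)))*(2 - 7) = (9 - sqrt(4 + (-3 + 3)))*(-5) = (9 - sqrt(4 + 0))*(-5) = (9 - sqrt(4))*(-5) = (9 - 1*2)*(-5) = (9 - 2)*(-5) = 7*(-5) = -35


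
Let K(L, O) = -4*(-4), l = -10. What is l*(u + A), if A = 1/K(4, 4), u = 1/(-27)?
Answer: -55/216 ≈ -0.25463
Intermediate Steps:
u = -1/27 ≈ -0.037037
K(L, O) = 16
A = 1/16 ≈ 0.062500
l*(u + A) = -10*(-1/27 + 1/16) = -10*11/432 = -55/216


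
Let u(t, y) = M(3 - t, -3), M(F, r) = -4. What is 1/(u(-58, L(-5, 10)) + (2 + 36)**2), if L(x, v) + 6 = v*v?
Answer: 1/1440 ≈ 0.00069444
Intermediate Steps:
L(x, v) = -6 + v**2 (L(x, v) = -6 + v*v = -6 + v**2)
u(t, y) = -4
1/(u(-58, L(-5, 10)) + (2 + 36)**2) = 1/(-4 + (2 + 36)**2) = 1/(-4 + 38**2) = 1/(-4 + 1444) = 1/1440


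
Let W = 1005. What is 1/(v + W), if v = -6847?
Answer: -1/5842 ≈ -0.00017117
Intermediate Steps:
1/(v + W) = 1/(-6847 + 1005) = 1/(-5842) = -1/5842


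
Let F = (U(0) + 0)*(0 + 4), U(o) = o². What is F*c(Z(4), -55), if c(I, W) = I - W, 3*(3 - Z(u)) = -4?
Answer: 0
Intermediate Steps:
Z(u) = 13/3 (Z(u) = 3 - ⅓*(-4) = 3 + 4/3 = 13/3)
F = 0 (F = (0² + 0)*(0 + 4) = (0 + 0)*4 = 0*4 = 0)
F*c(Z(4), -55) = 0*(13/3 - 1*(-55)) = 0*(13/3 + 55) = 0*(178/3) = 0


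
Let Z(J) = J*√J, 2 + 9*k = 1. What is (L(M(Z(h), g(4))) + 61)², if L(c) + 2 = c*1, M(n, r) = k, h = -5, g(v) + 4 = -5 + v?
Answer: 280900/81 ≈ 3467.9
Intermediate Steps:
k = -⅑ (k = -2/9 + (⅑)*1 = -2/9 + ⅑ = -⅑ ≈ -0.11111)
g(v) = -9 + v (g(v) = -4 + (-5 + v) = -9 + v)
Z(J) = J^(3/2)
M(n, r) = -⅑
L(c) = -2 + c (L(c) = -2 + c*1 = -2 + c)
(L(M(Z(h), g(4))) + 61)² = ((-2 - ⅑) + 61)² = (-19/9 + 61)² = (530/9)² = 280900/81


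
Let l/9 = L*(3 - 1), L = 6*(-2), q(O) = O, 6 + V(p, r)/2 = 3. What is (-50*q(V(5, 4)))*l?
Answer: -64800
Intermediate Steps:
V(p, r) = -6 (V(p, r) = -12 + 2*3 = -12 + 6 = -6)
L = -12
l = -216 (l = 9*(-12*(3 - 1)) = 9*(-12*2) = 9*(-24) = -216)
(-50*q(V(5, 4)))*l = -50*(-6)*(-216) = 300*(-216) = -64800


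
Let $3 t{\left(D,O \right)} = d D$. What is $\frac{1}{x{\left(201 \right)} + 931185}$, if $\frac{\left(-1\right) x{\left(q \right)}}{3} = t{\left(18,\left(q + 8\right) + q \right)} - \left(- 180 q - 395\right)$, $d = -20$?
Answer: $\frac{1}{821820} \approx 1.2168 \cdot 10^{-6}$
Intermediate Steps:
$t{\left(D,O \right)} = - \frac{20 D}{3}$ ($t{\left(D,O \right)} = \frac{\left(-20\right) D}{3} = - \frac{20 D}{3}$)
$x{\left(q \right)} = -825 - 540 q$ ($x{\left(q \right)} = - 3 \left(\left(- \frac{20}{3}\right) 18 - \left(- 180 q - 395\right)\right) = - 3 \left(-120 - \left(-395 - 180 q\right)\right) = - 3 \left(-120 + \left(395 + 180 q\right)\right) = - 3 \left(275 + 180 q\right) = -825 - 540 q$)
$\frac{1}{x{\left(201 \right)} + 931185} = \frac{1}{\left(-825 - 108540\right) + 931185} = \frac{1}{-109365 + 931185} = \frac{1}{821820}$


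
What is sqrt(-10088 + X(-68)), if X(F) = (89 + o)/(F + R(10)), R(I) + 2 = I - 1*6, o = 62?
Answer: 7*I*sqrt(897006)/66 ≈ 100.45*I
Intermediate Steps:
R(I) = -8 + I (R(I) = -2 + (I - 1*6) = -2 + (I - 6) = -2 + (-6 + I) = -8 + I)
X(F) = 151/(2 + F) (X(F) = (89 + 62)/(F + (-8 + 10)) = 151/(F + 2) = 151/(2 + F))
sqrt(-10088 + X(-68)) = sqrt(-10088 + 151/(2 - 68)) = sqrt(-10088 + 151/(-66)) = sqrt(-10088 + 151*(-1/66)) = sqrt(-10088 - 151/66) = sqrt(-665959/66) = 7*I*sqrt(897006)/66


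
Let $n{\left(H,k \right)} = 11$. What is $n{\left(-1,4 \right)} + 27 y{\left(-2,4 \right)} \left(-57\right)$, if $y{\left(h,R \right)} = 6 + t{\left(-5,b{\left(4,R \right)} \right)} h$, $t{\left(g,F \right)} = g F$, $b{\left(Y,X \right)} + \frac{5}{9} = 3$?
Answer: $-46843$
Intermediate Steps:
$b{\left(Y,X \right)} = \frac{22}{9}$ ($b{\left(Y,X \right)} = - \frac{5}{9} + 3 = \frac{22}{9}$)
$t{\left(g,F \right)} = F g$
$y{\left(h,R \right)} = 6 - \frac{110 h}{9}$ ($y{\left(h,R \right)} = 6 + \frac{22}{9} \left(-5\right) h = 6 - \frac{110 h}{9}$)
$n{\left(-1,4 \right)} + 27 y{\left(-2,4 \right)} \left(-57\right) = 11 + 27 \left(6 - - \frac{220}{9}\right) \left(-57\right) = 11 + 27 \left(6 + \frac{220}{9}\right) \left(-57\right) = 11 + 27 \cdot \frac{274}{9} \left(-57\right) = 11 + 822 \left(-57\right) = 11 - 46854 = -46843$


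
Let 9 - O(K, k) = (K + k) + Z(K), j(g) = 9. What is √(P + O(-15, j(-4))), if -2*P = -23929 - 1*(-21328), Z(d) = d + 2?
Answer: √5314/2 ≈ 36.449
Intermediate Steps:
Z(d) = 2 + d
P = 2601/2 (P = -(-23929 - 1*(-21328))/2 = -(-23929 + 21328)/2 = -½*(-2601) = 2601/2 ≈ 1300.5)
O(K, k) = 7 - k - 2*K (O(K, k) = 9 - ((K + k) + (2 + K)) = 9 - (2 + k + 2*K) = 9 + (-2 - k - 2*K) = 7 - k - 2*K)
√(P + O(-15, j(-4))) = √(2601/2 + (7 - 1*9 - 2*(-15))) = √(2601/2 + (7 - 9 + 30)) = √(2601/2 + 28) = √(2657/2) = √5314/2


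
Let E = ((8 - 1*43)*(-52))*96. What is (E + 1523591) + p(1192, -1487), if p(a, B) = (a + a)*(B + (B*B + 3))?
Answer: 5269587351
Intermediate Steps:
p(a, B) = 2*a*(3 + B + B**2) (p(a, B) = (2*a)*(B + (B**2 + 3)) = (2*a)*(B + (3 + B**2)) = (2*a)*(3 + B + B**2) = 2*a*(3 + B + B**2))
E = 174720 (E = ((8 - 43)*(-52))*96 = -35*(-52)*96 = 1820*96 = 174720)
(E + 1523591) + p(1192, -1487) = (174720 + 1523591) + 2*1192*(3 - 1487 + (-1487)**2) = 1698311 + 2*1192*(3 - 1487 + 2211169) = 1698311 + 2*1192*2209685 = 1698311 + 5267889040 = 5269587351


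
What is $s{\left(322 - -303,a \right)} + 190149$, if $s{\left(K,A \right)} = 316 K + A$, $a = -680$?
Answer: $386969$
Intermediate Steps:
$s{\left(K,A \right)} = A + 316 K$
$s{\left(322 - -303,a \right)} + 190149 = \left(-680 + 316 \left(322 - -303\right)\right) + 190149 = \left(-680 + 316 \left(322 + 303\right)\right) + 190149 = \left(-680 + 316 \cdot 625\right) + 190149 = \left(-680 + 197500\right) + 190149 = 196820 + 190149 = 386969$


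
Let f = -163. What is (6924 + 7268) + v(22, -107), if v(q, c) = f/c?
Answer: 1518707/107 ≈ 14194.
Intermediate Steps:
v(q, c) = -163/c
(6924 + 7268) + v(22, -107) = (6924 + 7268) - 163/(-107) = 14192 - 163*(-1/107) = 14192 + 163/107 = 1518707/107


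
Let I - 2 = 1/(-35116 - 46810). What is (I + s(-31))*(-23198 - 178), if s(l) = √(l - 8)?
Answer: -1915090488/40963 - 23376*I*√39 ≈ -46752.0 - 1.4598e+5*I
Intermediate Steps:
I = 163851/81926 (I = 2 + 1/(-35116 - 46810) = 2 + 1/(-81926) = 2 - 1/81926 = 163851/81926 ≈ 2.0000)
s(l) = √(-8 + l)
(I + s(-31))*(-23198 - 178) = (163851/81926 + √(-8 - 31))*(-23198 - 178) = (163851/81926 + √(-39))*(-23376) = (163851/81926 + I*√39)*(-23376) = -1915090488/40963 - 23376*I*√39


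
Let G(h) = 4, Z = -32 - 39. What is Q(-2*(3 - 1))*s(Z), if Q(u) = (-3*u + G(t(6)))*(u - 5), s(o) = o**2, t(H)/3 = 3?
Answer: -725904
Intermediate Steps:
t(H) = 9 (t(H) = 3*3 = 9)
Z = -71
Q(u) = (-5 + u)*(4 - 3*u) (Q(u) = (-3*u + 4)*(u - 5) = (4 - 3*u)*(-5 + u) = (-5 + u)*(4 - 3*u))
Q(-2*(3 - 1))*s(Z) = (-20 - 3*4*(3 - 1)**2 + 19*(-2*(3 - 1)))*(-71)**2 = (-20 - 3*(-2*2)**2 + 19*(-2*2))*5041 = (-20 - 3*(-4)**2 + 19*(-4))*5041 = (-20 - 3*16 - 76)*5041 = (-20 - 48 - 76)*5041 = -144*5041 = -725904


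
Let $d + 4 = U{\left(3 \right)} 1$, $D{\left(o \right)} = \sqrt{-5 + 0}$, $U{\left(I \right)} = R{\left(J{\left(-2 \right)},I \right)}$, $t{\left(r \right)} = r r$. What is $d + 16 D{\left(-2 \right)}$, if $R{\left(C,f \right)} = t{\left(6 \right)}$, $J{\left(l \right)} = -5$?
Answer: $32 + 16 i \sqrt{5} \approx 32.0 + 35.777 i$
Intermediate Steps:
$t{\left(r \right)} = r^{2}$
$R{\left(C,f \right)} = 36$ ($R{\left(C,f \right)} = 6^{2} = 36$)
$U{\left(I \right)} = 36$
$D{\left(o \right)} = i \sqrt{5}$ ($D{\left(o \right)} = \sqrt{-5} = i \sqrt{5}$)
$d = 32$ ($d = -4 + 36 \cdot 1 = -4 + 36 = 32$)
$d + 16 D{\left(-2 \right)} = 32 + 16 i \sqrt{5}$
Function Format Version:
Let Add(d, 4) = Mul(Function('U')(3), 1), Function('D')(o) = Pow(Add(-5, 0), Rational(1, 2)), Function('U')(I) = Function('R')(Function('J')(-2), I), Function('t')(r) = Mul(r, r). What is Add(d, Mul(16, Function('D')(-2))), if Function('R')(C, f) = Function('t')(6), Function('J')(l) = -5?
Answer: Add(32, Mul(16, I, Pow(5, Rational(1, 2)))) ≈ Add(32.000, Mul(35.777, I))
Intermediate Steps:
Function('t')(r) = Pow(r, 2)
Function('R')(C, f) = 36 (Function('R')(C, f) = Pow(6, 2) = 36)
Function('U')(I) = 36
Function('D')(o) = Mul(I, Pow(5, Rational(1, 2))) (Function('D')(o) = Pow(-5, Rational(1, 2)) = Mul(I, Pow(5, Rational(1, 2))))
d = 32 (d = Add(-4, Mul(36, 1)) = Add(-4, 36) = 32)
Add(d, Mul(16, Function('D')(-2))) = Add(32, Mul(16, Mul(I, Pow(5, Rational(1, 2))))) = Add(32, Mul(16, I, Pow(5, Rational(1, 2))))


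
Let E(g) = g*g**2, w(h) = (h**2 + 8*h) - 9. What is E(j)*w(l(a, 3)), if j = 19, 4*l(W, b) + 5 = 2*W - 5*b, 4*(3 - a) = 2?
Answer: -2736741/16 ≈ -1.7105e+5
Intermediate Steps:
a = 5/2 (a = 3 - 1/4*2 = 3 - 1/2 = 5/2 ≈ 2.5000)
l(W, b) = -5/4 + W/2 - 5*b/4 (l(W, b) = -5/4 + (2*W - 5*b)/4 = -5/4 + (-5*b + 2*W)/4 = -5/4 + (W/2 - 5*b/4) = -5/4 + W/2 - 5*b/4)
w(h) = -9 + h**2 + 8*h
E(g) = g**3
E(j)*w(l(a, 3)) = 19**3*(-9 + (-5/4 + (1/2)*(5/2) - 5/4*3)**2 + 8*(-5/4 + (1/2)*(5/2) - 5/4*3)) = 6859*(-9 + (-5/4 + 5/4 - 15/4)**2 + 8*(-5/4 + 5/4 - 15/4)) = 6859*(-9 + (-15/4)**2 + 8*(-15/4)) = 6859*(-9 + 225/16 - 30) = 6859*(-399/16) = -2736741/16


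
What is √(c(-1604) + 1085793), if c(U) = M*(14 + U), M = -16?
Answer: √1111233 ≈ 1054.2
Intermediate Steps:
c(U) = -224 - 16*U (c(U) = -16*(14 + U) = -224 - 16*U)
√(c(-1604) + 1085793) = √((-224 - 16*(-1604)) + 1085793) = √((-224 + 25664) + 1085793) = √(25440 + 1085793) = √1111233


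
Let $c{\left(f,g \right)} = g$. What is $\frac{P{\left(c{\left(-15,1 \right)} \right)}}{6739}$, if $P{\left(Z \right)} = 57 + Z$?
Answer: $\frac{58}{6739} \approx 0.0086066$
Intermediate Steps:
$\frac{P{\left(c{\left(-15,1 \right)} \right)}}{6739} = \frac{57 + 1}{6739} = 58 \cdot \frac{1}{6739} = \frac{58}{6739}$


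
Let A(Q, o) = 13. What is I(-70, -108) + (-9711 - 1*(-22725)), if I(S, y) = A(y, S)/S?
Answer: 910967/70 ≈ 13014.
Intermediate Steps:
I(S, y) = 13/S
I(-70, -108) + (-9711 - 1*(-22725)) = 13/(-70) + (-9711 - 1*(-22725)) = 13*(-1/70) + (-9711 + 22725) = -13/70 + 13014 = 910967/70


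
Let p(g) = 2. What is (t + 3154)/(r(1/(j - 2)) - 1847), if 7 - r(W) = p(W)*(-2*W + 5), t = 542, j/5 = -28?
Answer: -10934/5473 ≈ -1.9978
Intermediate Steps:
j = -140 (j = 5*(-28) = -140)
r(W) = -3 + 4*W (r(W) = 7 - 2*(-2*W + 5) = 7 - 2*(5 - 2*W) = 7 - (10 - 4*W) = 7 + (-10 + 4*W) = -3 + 4*W)
(t + 3154)/(r(1/(j - 2)) - 1847) = (542 + 3154)/((-3 + 4/(-140 - 2)) - 1847) = 3696/((-3 + 4/(-142)) - 1847) = 3696/((-3 + 4*(-1/142)) - 1847) = 3696/((-3 - 2/71) - 1847) = 3696/(-215/71 - 1847) = 3696/(-131352/71) = 3696*(-71/131352) = -10934/5473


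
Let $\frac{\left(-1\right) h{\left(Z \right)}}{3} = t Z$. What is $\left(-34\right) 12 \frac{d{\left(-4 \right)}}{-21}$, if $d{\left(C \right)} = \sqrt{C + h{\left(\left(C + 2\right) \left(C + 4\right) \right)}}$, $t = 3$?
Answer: $\frac{272 i}{7} \approx 38.857 i$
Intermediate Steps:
$h{\left(Z \right)} = - 9 Z$ ($h{\left(Z \right)} = - 3 \cdot 3 Z = - 9 Z$)
$d{\left(C \right)} = \sqrt{C - 9 \left(2 + C\right) \left(4 + C\right)}$ ($d{\left(C \right)} = \sqrt{C - 9 \left(C + 2\right) \left(C + 4\right)} = \sqrt{C - 9 \left(2 + C\right) \left(4 + C\right)}$)
$\left(-34\right) 12 \frac{d{\left(-4 \right)}}{-21} = \left(-34\right) 12 \frac{\sqrt{-72 - -212 - 9 \left(-4\right)^{2}}}{-21} = - 408 \sqrt{-72 + 212 - 144} \left(- \frac{1}{21}\right) = - 408 \sqrt{-4} \left(- \frac{1}{21}\right) = - 408 \cdot 2 i \left(- \frac{1}{21}\right) = - 408 \left(- \frac{2 i}{21}\right) = \frac{272 i}{7}$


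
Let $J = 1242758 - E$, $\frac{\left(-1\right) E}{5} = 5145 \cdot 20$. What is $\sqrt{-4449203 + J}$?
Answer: $3 i \sqrt{299105} \approx 1640.7 i$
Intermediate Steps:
$E = -514500$ ($E = - 5 \cdot 5145 \cdot 20 = \left(-5\right) 102900 = -514500$)
$J = 1757258$ ($J = 1242758 - -514500 = 1242758 + 514500 = 1757258$)
$\sqrt{-4449203 + J} = \sqrt{-4449203 + 1757258} = \sqrt{-2691945} = 3 i \sqrt{299105}$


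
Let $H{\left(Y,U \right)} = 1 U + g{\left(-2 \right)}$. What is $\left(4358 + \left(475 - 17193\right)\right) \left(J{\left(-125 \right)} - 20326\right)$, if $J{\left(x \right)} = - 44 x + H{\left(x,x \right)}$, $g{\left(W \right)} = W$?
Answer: $184819080$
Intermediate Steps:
$H{\left(Y,U \right)} = -2 + U$ ($H{\left(Y,U \right)} = 1 U - 2 = U - 2 = -2 + U$)
$J{\left(x \right)} = -2 - 43 x$ ($J{\left(x \right)} = - 44 x + \left(-2 + x\right) = -2 - 43 x$)
$\left(4358 + \left(475 - 17193\right)\right) \left(J{\left(-125 \right)} - 20326\right) = \left(4358 + \left(475 - 17193\right)\right) \left(\left(-2 - -5375\right) - 20326\right) = \left(4358 + \left(475 - 17193\right)\right) \left(\left(-2 + 5375\right) - 20326\right) = \left(4358 - 16718\right) \left(5373 - 20326\right) = \left(-12360\right) \left(-14953\right) = 184819080$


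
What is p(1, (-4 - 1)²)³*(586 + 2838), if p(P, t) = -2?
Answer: -27392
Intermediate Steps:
p(1, (-4 - 1)²)³*(586 + 2838) = (-2)³*(586 + 2838) = -8*3424 = -27392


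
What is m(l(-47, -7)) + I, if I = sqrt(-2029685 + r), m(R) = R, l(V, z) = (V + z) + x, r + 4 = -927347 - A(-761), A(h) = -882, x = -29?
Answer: -83 + I*sqrt(2956154) ≈ -83.0 + 1719.3*I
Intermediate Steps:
r = -926469 (r = -4 + (-927347 - 1*(-882)) = -4 + (-927347 + 882) = -4 - 926465 = -926469)
l(V, z) = -29 + V + z (l(V, z) = (V + z) - 29 = -29 + V + z)
I = I*sqrt(2956154) (I = sqrt(-2029685 - 926469) = sqrt(-2956154) = I*sqrt(2956154) ≈ 1719.3*I)
m(l(-47, -7)) + I = (-29 - 47 - 7) + I*sqrt(2956154) = -83 + I*sqrt(2956154)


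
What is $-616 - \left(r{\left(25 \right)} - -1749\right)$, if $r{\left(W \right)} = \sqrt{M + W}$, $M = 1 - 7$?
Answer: $-2365 - \sqrt{19} \approx -2369.4$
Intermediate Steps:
$M = -6$
$r{\left(W \right)} = \sqrt{-6 + W}$
$-616 - \left(r{\left(25 \right)} - -1749\right) = -616 - \left(\sqrt{-6 + 25} - -1749\right) = -616 - \left(\sqrt{19} + 1749\right) = -616 - \left(1749 + \sqrt{19}\right) = -2365 - \sqrt{19}$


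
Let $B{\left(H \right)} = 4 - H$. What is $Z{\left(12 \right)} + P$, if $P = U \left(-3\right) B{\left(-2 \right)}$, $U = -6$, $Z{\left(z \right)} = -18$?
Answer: $90$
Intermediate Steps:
$P = 108$ ($P = \left(-6\right) \left(-3\right) \left(4 - -2\right) = 18 \left(4 + 2\right) = 18 \cdot 6 = 108$)
$Z{\left(12 \right)} + P = -18 + 108 = 90$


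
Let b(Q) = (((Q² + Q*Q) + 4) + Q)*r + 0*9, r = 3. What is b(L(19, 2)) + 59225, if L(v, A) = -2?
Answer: 59255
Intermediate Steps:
b(Q) = 12 + 3*Q + 6*Q² (b(Q) = (((Q² + Q*Q) + 4) + Q)*3 + 0*9 = (((Q² + Q²) + 4) + Q)*3 + 0 = ((2*Q² + 4) + Q)*3 + 0 = ((4 + 2*Q²) + Q)*3 + 0 = (4 + Q + 2*Q²)*3 + 0 = (12 + 3*Q + 6*Q²) + 0 = 12 + 3*Q + 6*Q²)
b(L(19, 2)) + 59225 = (12 + 3*(-2) + 6*(-2)²) + 59225 = (12 - 6 + 6*4) + 59225 = (12 - 6 + 24) + 59225 = 30 + 59225 = 59255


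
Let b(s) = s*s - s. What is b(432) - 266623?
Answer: -80431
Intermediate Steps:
b(s) = s² - s
b(432) - 266623 = 432*(-1 + 432) - 266623 = 432*431 - 266623 = 186192 - 266623 = -80431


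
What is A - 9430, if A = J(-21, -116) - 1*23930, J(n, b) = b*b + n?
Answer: -19925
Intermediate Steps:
J(n, b) = n + b² (J(n, b) = b² + n = n + b²)
A = -10495 (A = (-21 + (-116)²) - 1*23930 = (-21 + 13456) - 23930 = 13435 - 23930 = -10495)
A - 9430 = -10495 - 9430 = -19925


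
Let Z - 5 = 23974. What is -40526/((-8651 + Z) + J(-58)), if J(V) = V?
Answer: -20263/7635 ≈ -2.6540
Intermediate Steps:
Z = 23979 (Z = 5 + 23974 = 23979)
-40526/((-8651 + Z) + J(-58)) = -40526/((-8651 + 23979) - 58) = -40526/(15328 - 58) = -40526/15270 = -40526*1/15270 = -20263/7635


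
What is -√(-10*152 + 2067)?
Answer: -√547 ≈ -23.388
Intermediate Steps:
-√(-10*152 + 2067) = -√(-1520 + 2067) = -√547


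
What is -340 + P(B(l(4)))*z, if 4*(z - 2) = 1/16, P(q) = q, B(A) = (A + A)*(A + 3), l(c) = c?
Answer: -1817/8 ≈ -227.13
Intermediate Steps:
B(A) = 2*A*(3 + A) (B(A) = (2*A)*(3 + A) = 2*A*(3 + A))
z = 129/64 (z = 2 + (¼)/16 = 2 + (¼)*(1/16) = 2 + 1/64 = 129/64 ≈ 2.0156)
-340 + P(B(l(4)))*z = -340 + (2*4*(3 + 4))*(129/64) = -340 + (2*4*7)*(129/64) = -340 + 56*(129/64) = -340 + 903/8 = -1817/8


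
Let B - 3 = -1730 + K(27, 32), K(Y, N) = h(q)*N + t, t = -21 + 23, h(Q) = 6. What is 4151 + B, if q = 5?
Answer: 2618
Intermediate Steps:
t = 2
K(Y, N) = 2 + 6*N (K(Y, N) = 6*N + 2 = 2 + 6*N)
B = -1533 (B = 3 + (-1730 + (2 + 6*32)) = 3 + (-1730 + (2 + 192)) = 3 + (-1730 + 194) = 3 - 1536 = -1533)
4151 + B = 4151 - 1533 = 2618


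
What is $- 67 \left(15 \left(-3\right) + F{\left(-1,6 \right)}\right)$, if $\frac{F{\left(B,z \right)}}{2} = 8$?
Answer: $1943$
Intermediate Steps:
$F{\left(B,z \right)} = 16$ ($F{\left(B,z \right)} = 2 \cdot 8 = 16$)
$- 67 \left(15 \left(-3\right) + F{\left(-1,6 \right)}\right) = - 67 \left(15 \left(-3\right) + 16\right) = - 67 \left(-45 + 16\right) = \left(-67\right) \left(-29\right) = 1943$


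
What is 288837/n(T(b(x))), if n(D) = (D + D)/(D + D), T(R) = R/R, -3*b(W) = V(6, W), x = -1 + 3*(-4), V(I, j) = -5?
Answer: 288837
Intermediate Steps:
x = -13 (x = -1 - 12 = -13)
b(W) = 5/3 (b(W) = -⅓*(-5) = 5/3)
T(R) = 1
n(D) = 1 (n(D) = (2*D)/((2*D)) = (2*D)*(1/(2*D)) = 1)
288837/n(T(b(x))) = 288837/1 = 288837*1 = 288837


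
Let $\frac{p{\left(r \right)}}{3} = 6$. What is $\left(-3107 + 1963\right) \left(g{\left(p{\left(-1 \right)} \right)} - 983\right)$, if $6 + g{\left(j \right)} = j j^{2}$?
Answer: $-5540392$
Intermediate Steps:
$p{\left(r \right)} = 18$ ($p{\left(r \right)} = 3 \cdot 6 = 18$)
$g{\left(j \right)} = -6 + j^{3}$ ($g{\left(j \right)} = -6 + j j^{2} = -6 + j^{3}$)
$\left(-3107 + 1963\right) \left(g{\left(p{\left(-1 \right)} \right)} - 983\right) = \left(-3107 + 1963\right) \left(\left(-6 + 18^{3}\right) - 983\right) = - 1144 \left(\left(-6 + 5832\right) - 983\right) = - 1144 \left(5826 - 983\right) = \left(-1144\right) 4843 = -5540392$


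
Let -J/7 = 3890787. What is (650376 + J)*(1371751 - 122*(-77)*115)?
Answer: -65188367809113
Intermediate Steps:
J = -27235509 (J = -7*3890787 = -27235509)
(650376 + J)*(1371751 - 122*(-77)*115) = (650376 - 27235509)*(1371751 - 122*(-77)*115) = -26585133*(1371751 + 9394*115) = -26585133*(1371751 + 1080310) = -26585133*2452061 = -65188367809113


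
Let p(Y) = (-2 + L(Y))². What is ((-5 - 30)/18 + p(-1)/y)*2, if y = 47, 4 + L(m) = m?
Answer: -763/423 ≈ -1.8038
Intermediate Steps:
L(m) = -4 + m
p(Y) = (-6 + Y)² (p(Y) = (-2 + (-4 + Y))² = (-6 + Y)²)
((-5 - 30)/18 + p(-1)/y)*2 = ((-5 - 30)/18 + (-6 - 1)²/47)*2 = (-35*1/18 + (-7)²*(1/47))*2 = (-35/18 + 49*(1/47))*2 = (-35/18 + 49/47)*2 = -763/846*2 = -763/423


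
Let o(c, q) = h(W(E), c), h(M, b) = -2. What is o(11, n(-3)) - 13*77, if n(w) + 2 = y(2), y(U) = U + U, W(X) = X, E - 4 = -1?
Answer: -1003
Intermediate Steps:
E = 3 (E = 4 - 1 = 3)
y(U) = 2*U
n(w) = 2 (n(w) = -2 + 2*2 = -2 + 4 = 2)
o(c, q) = -2
o(11, n(-3)) - 13*77 = -2 - 13*77 = -2 - 1001 = -1003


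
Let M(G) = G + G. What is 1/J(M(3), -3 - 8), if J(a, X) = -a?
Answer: -⅙ ≈ -0.16667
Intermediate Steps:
M(G) = 2*G
1/J(M(3), -3 - 8) = 1/(-2*3) = 1/(-1*6) = 1/(-6) = -⅙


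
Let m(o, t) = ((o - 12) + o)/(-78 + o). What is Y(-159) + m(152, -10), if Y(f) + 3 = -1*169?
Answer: -6218/37 ≈ -168.05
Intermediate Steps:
m(o, t) = (-12 + 2*o)/(-78 + o) (m(o, t) = ((-12 + o) + o)/(-78 + o) = (-12 + 2*o)/(-78 + o))
Y(f) = -172 (Y(f) = -3 - 1*169 = -3 - 169 = -172)
Y(-159) + m(152, -10) = -172 + 2*(-6 + 152)/(-78 + 152) = -172 + 2*146/74 = -172 + 2*(1/74)*146 = -172 + 146/37 = -6218/37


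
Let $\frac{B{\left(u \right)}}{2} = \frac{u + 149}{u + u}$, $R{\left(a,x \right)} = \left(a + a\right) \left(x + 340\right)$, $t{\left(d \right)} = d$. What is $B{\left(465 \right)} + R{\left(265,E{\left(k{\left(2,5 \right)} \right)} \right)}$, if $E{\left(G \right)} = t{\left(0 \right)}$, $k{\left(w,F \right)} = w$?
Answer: $\frac{83793614}{465} \approx 1.802 \cdot 10^{5}$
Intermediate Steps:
$E{\left(G \right)} = 0$
$R{\left(a,x \right)} = 2 a \left(340 + x\right)$
$B{\left(u \right)} = \frac{149 + u}{u}$ ($B{\left(u \right)} = 2 \frac{u + 149}{u + u} = 2 \frac{149 + u}{2 u} = \frac{149 + u}{u}$)
$B{\left(465 \right)} + R{\left(265,E{\left(k{\left(2,5 \right)} \right)} \right)} = \frac{149 + 465}{465} + 2 \cdot 265 \left(340 + 0\right) = \frac{1}{465} \cdot 614 + 2 \cdot 265 \cdot 340 = \frac{614}{465} + 180200 = \frac{83793614}{465}$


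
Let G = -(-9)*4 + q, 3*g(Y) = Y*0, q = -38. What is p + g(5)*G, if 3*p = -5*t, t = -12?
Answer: 20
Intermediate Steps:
p = 20 (p = (-5*(-12))/3 = (⅓)*60 = 20)
g(Y) = 0 (g(Y) = (Y*0)/3 = (⅓)*0 = 0)
G = -2 (G = -(-9)*4 - 38 = -3*(-12) - 38 = 36 - 38 = -2)
p + g(5)*G = 20 + 0*(-2) = 20 + 0 = 20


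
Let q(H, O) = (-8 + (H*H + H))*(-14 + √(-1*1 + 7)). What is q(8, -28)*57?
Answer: -51072 + 3648*√6 ≈ -42136.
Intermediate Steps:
q(H, O) = (-14 + √6)*(-8 + H + H²) (q(H, O) = (-8 + (H² + H))*(-14 + √(-1 + 7)) = (-8 + (H + H²))*(-14 + √6) = (-8 + H + H²)*(-14 + √6) = (-14 + √6)*(-8 + H + H²))
q(8, -28)*57 = (112 - 14*8 - 14*8² - 8*√6 + 8*√6 + √6*8²)*57 = (112 - 112 - 14*64 - 8*√6 + 8*√6 + √6*64)*57 = (112 - 112 - 896 - 8*√6 + 8*√6 + 64*√6)*57 = (-896 + 64*√6)*57 = -51072 + 3648*√6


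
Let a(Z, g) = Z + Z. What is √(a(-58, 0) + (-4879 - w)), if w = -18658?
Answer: √13663 ≈ 116.89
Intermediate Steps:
a(Z, g) = 2*Z
√(a(-58, 0) + (-4879 - w)) = √(2*(-58) + (-4879 - 1*(-18658))) = √(-116 + (-4879 + 18658)) = √(-116 + 13779) = √13663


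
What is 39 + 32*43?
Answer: 1415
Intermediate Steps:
39 + 32*43 = 39 + 1376 = 1415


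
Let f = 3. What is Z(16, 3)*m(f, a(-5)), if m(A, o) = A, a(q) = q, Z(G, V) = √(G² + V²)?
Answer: 3*√265 ≈ 48.836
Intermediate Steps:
Z(16, 3)*m(f, a(-5)) = √(16² + 3²)*3 = √(256 + 9)*3 = √265*3 = 3*√265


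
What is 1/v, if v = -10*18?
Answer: -1/180 ≈ -0.0055556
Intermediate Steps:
v = -180
1/v = 1/(-180) = -1/180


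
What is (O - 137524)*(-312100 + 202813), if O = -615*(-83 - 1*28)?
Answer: 7569108333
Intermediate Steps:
O = 68265 (O = -615*(-83 - 28) = -615*(-111) = 68265)
(O - 137524)*(-312100 + 202813) = (68265 - 137524)*(-312100 + 202813) = -69259*(-109287) = 7569108333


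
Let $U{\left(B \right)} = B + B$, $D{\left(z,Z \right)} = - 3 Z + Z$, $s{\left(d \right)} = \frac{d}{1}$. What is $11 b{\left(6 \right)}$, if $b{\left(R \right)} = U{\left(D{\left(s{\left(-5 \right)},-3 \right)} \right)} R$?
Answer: $792$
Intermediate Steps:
$s{\left(d \right)} = d$ ($s{\left(d \right)} = d 1 = d$)
$D{\left(z,Z \right)} = - 2 Z$
$U{\left(B \right)} = 2 B$
$b{\left(R \right)} = 12 R$ ($b{\left(R \right)} = 2 \left(\left(-2\right) \left(-3\right)\right) R = 2 \cdot 6 R = 12 R$)
$11 b{\left(6 \right)} = 11 \cdot 12 \cdot 6 = 11 \cdot 72 = 792$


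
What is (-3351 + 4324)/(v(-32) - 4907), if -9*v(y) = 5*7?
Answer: -1251/6314 ≈ -0.19813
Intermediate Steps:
v(y) = -35/9 (v(y) = -5*7/9 = -⅑*35 = -35/9)
(-3351 + 4324)/(v(-32) - 4907) = (-3351 + 4324)/(-35/9 - 4907) = 973/(-44198/9) = 973*(-9/44198) = -1251/6314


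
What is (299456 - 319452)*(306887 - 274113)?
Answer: -655348904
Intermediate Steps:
(299456 - 319452)*(306887 - 274113) = -19996*32774 = -655348904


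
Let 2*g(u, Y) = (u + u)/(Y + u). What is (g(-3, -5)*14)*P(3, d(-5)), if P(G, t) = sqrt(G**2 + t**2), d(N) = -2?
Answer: 21*sqrt(13)/4 ≈ 18.929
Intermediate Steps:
g(u, Y) = u/(Y + u) (g(u, Y) = ((u + u)/(Y + u))/2 = ((2*u)/(Y + u))/2 = (2*u/(Y + u))/2 = u/(Y + u))
(g(-3, -5)*14)*P(3, d(-5)) = (-3/(-5 - 3)*14)*sqrt(3**2 + (-2)**2) = (-3/(-8)*14)*sqrt(9 + 4) = (-3*(-1/8)*14)*sqrt(13) = ((3/8)*14)*sqrt(13) = 21*sqrt(13)/4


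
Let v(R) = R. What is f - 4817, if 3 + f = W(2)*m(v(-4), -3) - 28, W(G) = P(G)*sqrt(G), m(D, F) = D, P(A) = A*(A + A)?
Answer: -4848 - 32*sqrt(2) ≈ -4893.3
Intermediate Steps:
P(A) = 2*A**2 (P(A) = A*(2*A) = 2*A**2)
W(G) = 2*G**(5/2) (W(G) = (2*G**2)*sqrt(G) = 2*G**(5/2))
f = -31 - 32*sqrt(2) (f = -3 + ((2*2**(5/2))*(-4) - 28) = -3 + ((2*(4*sqrt(2)))*(-4) - 28) = -3 + ((8*sqrt(2))*(-4) - 28) = -3 + (-32*sqrt(2) - 28) = -3 + (-28 - 32*sqrt(2)) = -31 - 32*sqrt(2) ≈ -76.255)
f - 4817 = (-31 - 32*sqrt(2)) - 4817 = -4848 - 32*sqrt(2)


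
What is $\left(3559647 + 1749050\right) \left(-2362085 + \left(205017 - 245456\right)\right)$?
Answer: $-12754271951228$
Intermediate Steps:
$\left(3559647 + 1749050\right) \left(-2362085 + \left(205017 - 245456\right)\right) = 5308697 \left(-2362085 - 40439\right) = 5308697 \left(-2402524\right) = -12754271951228$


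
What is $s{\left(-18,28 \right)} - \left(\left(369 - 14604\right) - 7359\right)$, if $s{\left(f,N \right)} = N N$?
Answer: $22378$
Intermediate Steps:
$s{\left(f,N \right)} = N^{2}$
$s{\left(-18,28 \right)} - \left(\left(369 - 14604\right) - 7359\right) = 28^{2} - \left(\left(369 - 14604\right) - 7359\right) = 784 - \left(-14235 - 7359\right) = 784 - -21594 = 784 + 21594 = 22378$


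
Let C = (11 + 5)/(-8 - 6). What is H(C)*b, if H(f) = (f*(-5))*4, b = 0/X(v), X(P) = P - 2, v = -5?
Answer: 0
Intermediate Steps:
X(P) = -2 + P
b = 0 (b = 0/(-2 - 5) = 0/(-7) = 0*(-⅐) = 0)
C = -8/7 (C = 16/(-14) = 16*(-1/14) = -8/7 ≈ -1.1429)
H(f) = -20*f (H(f) = -5*f*4 = -20*f)
H(C)*b = -20*(-8/7)*0 = (160/7)*0 = 0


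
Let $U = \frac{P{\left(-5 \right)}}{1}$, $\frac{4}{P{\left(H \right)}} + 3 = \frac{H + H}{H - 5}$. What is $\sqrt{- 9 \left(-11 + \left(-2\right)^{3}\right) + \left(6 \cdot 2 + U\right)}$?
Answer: $\sqrt{181} \approx 13.454$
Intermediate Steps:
$P{\left(H \right)} = \frac{4}{-3 + \frac{2 H}{-5 + H}}$ ($P{\left(H \right)} = \frac{4}{-3 + \frac{H + H}{H - 5}} = \frac{4}{-3 + \frac{2 H}{-5 + H}}$)
$U = -2$ ($U = \frac{4 \frac{1}{-15 - 5} \left(5 - -5\right)}{1} = \frac{4 \left(5 + 5\right)}{-20} \cdot 1 = 4 \left(- \frac{1}{20}\right) 10 \cdot 1 = \left(-2\right) 1 = -2$)
$\sqrt{- 9 \left(-11 + \left(-2\right)^{3}\right) + \left(6 \cdot 2 + U\right)} = \sqrt{- 9 \left(-11 + \left(-2\right)^{3}\right) + \left(6 \cdot 2 - 2\right)} = \sqrt{- 9 \left(-11 - 8\right) + \left(12 - 2\right)} = \sqrt{\left(-9\right) \left(-19\right) + 10} = \sqrt{171 + 10} = \sqrt{181}$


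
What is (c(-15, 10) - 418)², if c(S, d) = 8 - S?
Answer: 156025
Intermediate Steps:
(c(-15, 10) - 418)² = ((8 - 1*(-15)) - 418)² = ((8 + 15) - 418)² = (23 - 418)² = (-395)² = 156025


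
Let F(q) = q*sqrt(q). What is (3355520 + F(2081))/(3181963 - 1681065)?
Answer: 239680/107207 + 2081*sqrt(2081)/1500898 ≈ 2.2989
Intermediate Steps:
F(q) = q**(3/2)
(3355520 + F(2081))/(3181963 - 1681065) = (3355520 + 2081**(3/2))/(3181963 - 1681065) = (3355520 + 2081*sqrt(2081))/1500898 = (3355520 + 2081*sqrt(2081))*(1/1500898) = 239680/107207 + 2081*sqrt(2081)/1500898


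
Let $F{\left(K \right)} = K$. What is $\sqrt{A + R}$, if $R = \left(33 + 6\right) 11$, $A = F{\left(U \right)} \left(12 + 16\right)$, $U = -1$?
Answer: $\sqrt{401} \approx 20.025$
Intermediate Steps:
$A = -28$ ($A = - (12 + 16) = \left(-1\right) 28 = -28$)
$R = 429$ ($R = 39 \cdot 11 = 429$)
$\sqrt{A + R} = \sqrt{-28 + 429} = \sqrt{401}$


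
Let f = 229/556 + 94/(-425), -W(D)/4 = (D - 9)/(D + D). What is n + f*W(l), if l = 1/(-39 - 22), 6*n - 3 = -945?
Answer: -866662/2363 ≈ -366.76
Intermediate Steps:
n = -157 (n = ½ + (⅙)*(-945) = ½ - 315/2 = -157)
l = -1/61 (l = 1/(-61) = -1/61 ≈ -0.016393)
W(D) = -2*(-9 + D)/D (W(D) = -4*(D - 9)/(D + D) = -4*(-9 + D)/(2*D) = -4*(-9 + D)*1/(2*D) = -2*(-9 + D)/D)
f = 45061/236300 (f = 229*(1/556) + 94*(-1/425) = 229/556 - 94/425 = 45061/236300 ≈ 0.19069)
n + f*W(l) = -157 + 45061*(-2 + 18/(-1/61))/236300 = -157 + 45061*(-2 + 18*(-61))/236300 = -157 + 45061*(-2 - 1098)/236300 = -157 + (45061/236300)*(-1100) = -157 - 495671/2363 = -866662/2363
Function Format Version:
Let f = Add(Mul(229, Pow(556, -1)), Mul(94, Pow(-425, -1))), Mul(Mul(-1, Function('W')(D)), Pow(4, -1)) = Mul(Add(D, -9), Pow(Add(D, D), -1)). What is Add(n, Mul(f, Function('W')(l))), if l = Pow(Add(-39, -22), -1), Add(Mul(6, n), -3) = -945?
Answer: Rational(-866662, 2363) ≈ -366.76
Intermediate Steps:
n = -157 (n = Add(Rational(1, 2), Mul(Rational(1, 6), -945)) = Add(Rational(1, 2), Rational(-315, 2)) = -157)
l = Rational(-1, 61) (l = Pow(-61, -1) = Rational(-1, 61) ≈ -0.016393)
Function('W')(D) = Mul(-2, Pow(D, -1), Add(-9, D)) (Function('W')(D) = Mul(-4, Mul(Add(D, -9), Pow(Add(D, D), -1))) = Mul(-4, Mul(Add(-9, D), Pow(Mul(2, D), -1))) = Mul(-4, Mul(Add(-9, D), Mul(Rational(1, 2), Pow(D, -1)))) = Mul(-4, Mul(Rational(1, 2), Pow(D, -1), Add(-9, D))) = Mul(-2, Pow(D, -1), Add(-9, D)))
f = Rational(45061, 236300) (f = Add(Mul(229, Rational(1, 556)), Mul(94, Rational(-1, 425))) = Add(Rational(229, 556), Rational(-94, 425)) = Rational(45061, 236300) ≈ 0.19069)
Add(n, Mul(f, Function('W')(l))) = Add(-157, Mul(Rational(45061, 236300), Add(-2, Mul(18, Pow(Rational(-1, 61), -1))))) = Add(-157, Mul(Rational(45061, 236300), Add(-2, Mul(18, -61)))) = Add(-157, Mul(Rational(45061, 236300), Add(-2, -1098))) = Add(-157, Mul(Rational(45061, 236300), -1100)) = Add(-157, Rational(-495671, 2363)) = Rational(-866662, 2363)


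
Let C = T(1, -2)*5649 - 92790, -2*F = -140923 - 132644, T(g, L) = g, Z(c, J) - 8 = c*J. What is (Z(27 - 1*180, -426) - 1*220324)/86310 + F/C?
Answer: -8441554781/2507046570 ≈ -3.3671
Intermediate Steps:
Z(c, J) = 8 + J*c (Z(c, J) = 8 + c*J = 8 + J*c)
F = 273567/2 (F = -(-140923 - 132644)/2 = -1/2*(-273567) = 273567/2 ≈ 1.3678e+5)
C = -87141 (C = 1*5649 - 92790 = 5649 - 92790 = -87141)
(Z(27 - 1*180, -426) - 1*220324)/86310 + F/C = ((8 - 426*(27 - 1*180)) - 1*220324)/86310 + (273567/2)/(-87141) = ((8 - 426*(27 - 180)) - 220324)*(1/86310) + (273567/2)*(-1/87141) = ((8 - 426*(-153)) - 220324)*(1/86310) - 91189/58094 = ((8 + 65178) - 220324)*(1/86310) - 91189/58094 = (65186 - 220324)*(1/86310) - 91189/58094 = -155138*1/86310 - 91189/58094 = -77569/43155 - 91189/58094 = -8441554781/2507046570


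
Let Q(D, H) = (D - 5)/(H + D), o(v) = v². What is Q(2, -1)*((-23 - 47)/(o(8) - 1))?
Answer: 10/3 ≈ 3.3333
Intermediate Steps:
Q(D, H) = (-5 + D)/(D + H)
Q(2, -1)*((-23 - 47)/(o(8) - 1)) = ((-5 + 2)/(2 - 1))*((-23 - 47)/(8² - 1)) = (-3/1)*(-70/(64 - 1)) = (1*(-3))*(-70/63) = -(-210)/63 = -3*(-10/9) = 10/3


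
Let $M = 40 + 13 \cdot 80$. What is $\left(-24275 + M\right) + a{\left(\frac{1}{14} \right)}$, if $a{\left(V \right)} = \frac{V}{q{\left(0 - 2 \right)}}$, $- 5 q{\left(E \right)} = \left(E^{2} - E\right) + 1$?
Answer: $- \frac{2273115}{98} \approx -23195.0$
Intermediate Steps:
$q{\left(E \right)} = - \frac{1}{5} - \frac{E^{2}}{5} + \frac{E}{5}$ ($q{\left(E \right)} = - \frac{\left(E^{2} - E\right) + 1}{5} = - \frac{1 + E^{2} - E}{5} = - \frac{1}{5} - \frac{E^{2}}{5} + \frac{E}{5}$)
$M = 1080$ ($M = 40 + 1040 = 1080$)
$a{\left(V \right)} = - \frac{5 V}{7}$ ($a{\left(V \right)} = \frac{V}{- \frac{1}{5} - \frac{\left(0 - 2\right)^{2}}{5} + \frac{0 - 2}{5}} = \frac{V}{- \frac{1}{5} - \frac{\left(-2\right)^{2}}{5} + \frac{1}{5} \left(-2\right)} = \frac{V}{- \frac{1}{5} - \frac{4}{5} - \frac{2}{5}} = \frac{V}{- \frac{7}{5}} = V \left(- \frac{5}{7}\right) = - \frac{5 V}{7}$)
$\left(-24275 + M\right) + a{\left(\frac{1}{14} \right)} = \left(-24275 + 1080\right) - \frac{5}{7 \cdot 14} = -23195 - \frac{5}{98} = - \frac{2273115}{98}$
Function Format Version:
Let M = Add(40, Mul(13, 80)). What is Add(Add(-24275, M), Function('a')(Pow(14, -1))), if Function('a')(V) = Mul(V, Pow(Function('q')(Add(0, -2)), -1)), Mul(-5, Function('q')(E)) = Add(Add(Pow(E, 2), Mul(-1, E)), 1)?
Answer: Rational(-2273115, 98) ≈ -23195.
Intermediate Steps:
Function('q')(E) = Add(Rational(-1, 5), Mul(Rational(-1, 5), Pow(E, 2)), Mul(Rational(1, 5), E)) (Function('q')(E) = Mul(Rational(-1, 5), Add(Add(Pow(E, 2), Mul(-1, E)), 1)) = Mul(Rational(-1, 5), Add(1, Pow(E, 2), Mul(-1, E))) = Add(Rational(-1, 5), Mul(Rational(-1, 5), Pow(E, 2)), Mul(Rational(1, 5), E)))
M = 1080 (M = Add(40, 1040) = 1080)
Function('a')(V) = Mul(Rational(-5, 7), V) (Function('a')(V) = Mul(V, Pow(Add(Rational(-1, 5), Mul(Rational(-1, 5), Pow(Add(0, -2), 2)), Mul(Rational(1, 5), Add(0, -2))), -1)) = Mul(V, Pow(Add(Rational(-1, 5), Mul(Rational(-1, 5), Pow(-2, 2)), Mul(Rational(1, 5), -2)), -1)) = Mul(V, Pow(Add(Rational(-1, 5), Mul(Rational(-1, 5), 4), Rational(-2, 5)), -1)) = Mul(V, Pow(Add(Rational(-1, 5), Rational(-4, 5), Rational(-2, 5)), -1)) = Mul(V, Pow(Rational(-7, 5), -1)) = Mul(V, Rational(-5, 7)) = Mul(Rational(-5, 7), V))
Add(Add(-24275, M), Function('a')(Pow(14, -1))) = Add(Add(-24275, 1080), Mul(Rational(-5, 7), Pow(14, -1))) = Add(-23195, Mul(Rational(-5, 7), Rational(1, 14))) = Add(-23195, Rational(-5, 98)) = Rational(-2273115, 98)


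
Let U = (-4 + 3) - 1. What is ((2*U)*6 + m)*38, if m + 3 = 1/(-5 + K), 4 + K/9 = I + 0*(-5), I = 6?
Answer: -13300/13 ≈ -1023.1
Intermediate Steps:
K = 18 (K = -36 + 9*(6 + 0*(-5)) = -36 + 9*(6 + 0) = -36 + 9*6 = -36 + 54 = 18)
U = -2 (U = -1 - 1 = -2)
m = -38/13 (m = -3 + 1/(-5 + 18) = -3 + 1/13 = -38/13 ≈ -2.9231)
((2*U)*6 + m)*38 = ((2*(-2))*6 - 38/13)*38 = (-4*6 - 38/13)*38 = (-24 - 38/13)*38 = -350/13*38 = -13300/13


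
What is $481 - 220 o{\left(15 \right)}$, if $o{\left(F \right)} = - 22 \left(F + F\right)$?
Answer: $145681$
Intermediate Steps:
$o{\left(F \right)} = - 44 F$ ($o{\left(F \right)} = - 22 \cdot 2 F = - 44 F$)
$481 - 220 o{\left(15 \right)} = 481 - 220 \left(\left(-44\right) 15\right) = 481 - -145200 = 481 + 145200 = 145681$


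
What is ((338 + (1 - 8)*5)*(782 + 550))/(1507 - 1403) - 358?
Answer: 91591/26 ≈ 3522.7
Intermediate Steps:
((338 + (1 - 8)*5)*(782 + 550))/(1507 - 1403) - 358 = ((338 - 7*5)*1332)/104 - 358 = ((338 - 35)*1332)*(1/104) - 358 = (303*1332)*(1/104) - 358 = 403596*(1/104) - 358 = 100899/26 - 358 = 91591/26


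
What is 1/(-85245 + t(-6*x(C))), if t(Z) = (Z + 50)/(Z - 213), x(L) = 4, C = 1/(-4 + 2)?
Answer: -237/20203091 ≈ -1.1731e-5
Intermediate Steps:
C = -½ (C = 1/(-2) = -½ ≈ -0.50000)
t(Z) = (50 + Z)/(-213 + Z)
1/(-85245 + t(-6*x(C))) = 1/(-85245 + (50 - 6*4)/(-213 - 6*4)) = 1/(-85245 + (50 - 24)/(-213 - 24)) = 1/(-85245 + 26/(-237)) = 1/(-85245 - 1/237*26) = 1/(-85245 - 26/237) = 1/(-20203091/237) = -237/20203091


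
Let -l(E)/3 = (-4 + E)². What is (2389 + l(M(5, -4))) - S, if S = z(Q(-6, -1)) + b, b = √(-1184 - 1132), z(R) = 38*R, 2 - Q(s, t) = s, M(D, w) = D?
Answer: 2082 - 2*I*√579 ≈ 2082.0 - 48.125*I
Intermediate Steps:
l(E) = -3*(-4 + E)²
Q(s, t) = 2 - s
b = 2*I*√579 (b = √(-2316) = 2*I*√579 ≈ 48.125*I)
S = 304 + 2*I*√579 (S = 38*(2 - 1*(-6)) + 2*I*√579 = 38*(2 + 6) + 2*I*√579 = 38*8 + 2*I*√579 = 304 + 2*I*√579 ≈ 304.0 + 48.125*I)
(2389 + l(M(5, -4))) - S = (2389 - 3*(-4 + 5)²) - (304 + 2*I*√579) = (2389 - 3*1²) + (-304 - 2*I*√579) = (2389 - 3*1) + (-304 - 2*I*√579) = (2389 - 3) + (-304 - 2*I*√579) = 2386 + (-304 - 2*I*√579) = 2082 - 2*I*√579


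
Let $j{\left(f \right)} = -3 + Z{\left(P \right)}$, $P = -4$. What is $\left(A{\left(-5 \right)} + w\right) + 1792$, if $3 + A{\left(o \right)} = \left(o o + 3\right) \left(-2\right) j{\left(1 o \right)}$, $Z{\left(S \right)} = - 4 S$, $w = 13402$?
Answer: $14463$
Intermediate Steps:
$j{\left(f \right)} = 13$ ($j{\left(f \right)} = -3 - -16 = -3 + 16 = 13$)
$A{\left(o \right)} = -81 - 26 o^{2}$ ($A{\left(o \right)} = -3 + \left(o o + 3\right) \left(-2\right) 13 = -3 + \left(o^{2} + 3\right) \left(-2\right) 13 = -3 + \left(3 + o^{2}\right) \left(-2\right) 13 = -3 + \left(-6 - 2 o^{2}\right) 13 = -3 - \left(78 + 26 o^{2}\right) = -81 - 26 o^{2}$)
$\left(A{\left(-5 \right)} + w\right) + 1792 = \left(\left(-81 - 26 \left(-5\right)^{2}\right) + 13402\right) + 1792 = \left(\left(-81 - 650\right) + 13402\right) + 1792 = \left(-731 + 13402\right) + 1792 = 12671 + 1792 = 14463$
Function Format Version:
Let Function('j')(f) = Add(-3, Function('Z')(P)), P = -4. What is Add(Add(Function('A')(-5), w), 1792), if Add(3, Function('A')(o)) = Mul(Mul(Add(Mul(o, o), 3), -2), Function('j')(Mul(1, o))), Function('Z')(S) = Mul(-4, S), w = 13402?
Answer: 14463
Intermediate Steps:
Function('j')(f) = 13 (Function('j')(f) = Add(-3, Mul(-4, -4)) = Add(-3, 16) = 13)
Function('A')(o) = Add(-81, Mul(-26, Pow(o, 2))) (Function('A')(o) = Add(-3, Mul(Mul(Add(Mul(o, o), 3), -2), 13)) = Add(-3, Mul(Mul(Add(Pow(o, 2), 3), -2), 13)) = Add(-3, Mul(Mul(Add(3, Pow(o, 2)), -2), 13)) = Add(-3, Mul(Add(-6, Mul(-2, Pow(o, 2))), 13)) = Add(-3, Add(-78, Mul(-26, Pow(o, 2)))) = Add(-81, Mul(-26, Pow(o, 2))))
Add(Add(Function('A')(-5), w), 1792) = Add(Add(Add(-81, Mul(-26, Pow(-5, 2))), 13402), 1792) = Add(Add(Add(-81, Mul(-26, 25)), 13402), 1792) = Add(Add(Add(-81, -650), 13402), 1792) = Add(Add(-731, 13402), 1792) = Add(12671, 1792) = 14463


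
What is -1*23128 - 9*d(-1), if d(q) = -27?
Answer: -22885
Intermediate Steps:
-1*23128 - 9*d(-1) = -1*23128 - 9*(-27) = -23128 + 243 = -22885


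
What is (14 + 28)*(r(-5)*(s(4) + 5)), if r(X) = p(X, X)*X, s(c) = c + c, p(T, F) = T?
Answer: 13650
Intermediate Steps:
s(c) = 2*c
r(X) = X² (r(X) = X*X = X²)
(14 + 28)*(r(-5)*(s(4) + 5)) = (14 + 28)*((-5)²*(2*4 + 5)) = 42*(25*(8 + 5)) = 42*(25*13) = 42*325 = 13650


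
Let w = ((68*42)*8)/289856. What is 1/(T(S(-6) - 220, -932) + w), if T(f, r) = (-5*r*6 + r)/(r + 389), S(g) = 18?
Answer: -351321/17459423 ≈ -0.020122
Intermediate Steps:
T(f, r) = -29*r/(389 + r) (T(f, r) = (-30*r + r)/(389 + r) = (-29*r)/(389 + r) = -29*r/(389 + r))
w = 51/647 (w = (2856*8)*(1/289856) = 22848*(1/289856) = 51/647 ≈ 0.078825)
1/(T(S(-6) - 220, -932) + w) = 1/(-29*(-932)/(389 - 932) + 51/647) = 1/(-29*(-932)/(-543) + 51/647) = 1/(-29*(-932)*(-1/543) + 51/647) = 1/(-27028/543 + 51/647) = 1/(-17459423/351321) = -351321/17459423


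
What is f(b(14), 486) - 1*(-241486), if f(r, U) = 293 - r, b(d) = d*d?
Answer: 241583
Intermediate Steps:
b(d) = d²
f(b(14), 486) - 1*(-241486) = (293 - 1*14²) - 1*(-241486) = (293 - 1*196) + 241486 = (293 - 196) + 241486 = 97 + 241486 = 241583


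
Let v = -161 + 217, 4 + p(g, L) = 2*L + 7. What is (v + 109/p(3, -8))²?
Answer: 383161/169 ≈ 2267.2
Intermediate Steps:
p(g, L) = 3 + 2*L (p(g, L) = -4 + (2*L + 7) = -4 + (7 + 2*L) = 3 + 2*L)
v = 56
(v + 109/p(3, -8))² = (56 + 109/(3 + 2*(-8)))² = (56 + 109/(3 - 16))² = (56 + 109/(-13))² = (56 + 109*(-1/13))² = (56 - 109/13)² = (619/13)² = 383161/169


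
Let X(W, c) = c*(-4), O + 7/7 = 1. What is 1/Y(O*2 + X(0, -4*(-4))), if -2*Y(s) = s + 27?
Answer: 2/37 ≈ 0.054054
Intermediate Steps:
O = 0 (O = -1 + 1 = 0)
X(W, c) = -4*c
Y(s) = -27/2 - s/2 (Y(s) = -(s + 27)/2 = -(27 + s)/2 = -27/2 - s/2)
1/Y(O*2 + X(0, -4*(-4))) = 1/(-27/2 - (0*2 - (-16)*(-4))/2) = 1/(-27/2 - (0 - 4*16)/2) = 1/(-27/2 - (0 - 64)/2) = 1/(-27/2 - ½*(-64)) = 1/(-27/2 + 32) = 1/(37/2) = 2/37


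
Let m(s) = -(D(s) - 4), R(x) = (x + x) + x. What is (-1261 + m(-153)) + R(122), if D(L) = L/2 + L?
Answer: -1323/2 ≈ -661.50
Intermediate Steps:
R(x) = 3*x (R(x) = 2*x + x = 3*x)
D(L) = 3*L/2 (D(L) = L*(1/2) + L = L/2 + L = 3*L/2)
m(s) = 4 - 3*s/2 (m(s) = -(3*s/2 - 4) = -(-4 + 3*s/2) = 4 - 3*s/2)
(-1261 + m(-153)) + R(122) = (-1261 + (4 - 3/2*(-153))) + 3*122 = (-1261 + (4 + 459/2)) + 366 = (-1261 + 467/2) + 366 = -2055/2 + 366 = -1323/2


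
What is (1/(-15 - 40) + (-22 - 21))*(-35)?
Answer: 16562/11 ≈ 1505.6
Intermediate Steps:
(1/(-15 - 40) + (-22 - 21))*(-35) = (1/(-55) - 43)*(-35) = (-1/55 - 43)*(-35) = -2366/55*(-35) = 16562/11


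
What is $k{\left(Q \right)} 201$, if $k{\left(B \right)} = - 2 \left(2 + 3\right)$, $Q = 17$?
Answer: $-2010$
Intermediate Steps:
$k{\left(B \right)} = -10$ ($k{\left(B \right)} = \left(-2\right) 5 = -10$)
$k{\left(Q \right)} 201 = \left(-10\right) 201 = -2010$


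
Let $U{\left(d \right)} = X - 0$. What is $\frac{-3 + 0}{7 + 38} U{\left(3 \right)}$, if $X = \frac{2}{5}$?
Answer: $- \frac{2}{75} \approx -0.026667$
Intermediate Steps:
$X = \frac{2}{5}$ ($X = 2 \cdot \frac{1}{5} = \frac{2}{5} \approx 0.4$)
$U{\left(d \right)} = \frac{2}{5}$ ($U{\left(d \right)} = \frac{2}{5} - 0 = \frac{2}{5} + 0 = \frac{2}{5}$)
$\frac{-3 + 0}{7 + 38} U{\left(3 \right)} = \frac{-3 + 0}{7 + 38} \cdot \frac{2}{5} = \frac{1}{45} \left(-3\right) \frac{2}{5} = \left(- \frac{1}{15}\right) \frac{2}{5} = - \frac{2}{75}$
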